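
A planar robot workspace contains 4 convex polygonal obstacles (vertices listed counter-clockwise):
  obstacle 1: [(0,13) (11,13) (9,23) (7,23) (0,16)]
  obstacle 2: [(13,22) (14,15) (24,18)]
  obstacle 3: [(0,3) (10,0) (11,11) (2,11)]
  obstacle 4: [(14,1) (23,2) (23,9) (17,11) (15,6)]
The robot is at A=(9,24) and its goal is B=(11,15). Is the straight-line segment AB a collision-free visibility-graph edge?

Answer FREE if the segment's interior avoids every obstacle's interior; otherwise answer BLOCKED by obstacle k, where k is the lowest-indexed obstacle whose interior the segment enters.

Obstacle 1 [(0,13) (11,13) (9,23) (7,23) (0,16)]:
  edge (0,13)–(11,13): clear
  edge (11,13)–(9,23): clear
  edge (9,23)–(7,23): clear
  edge (7,23)–(0,16): clear
  edge (0,16)–(0,13): clear
  midpoint (10,39/2) outside
  → clear
Obstacle 2 [(13,22) (14,15) (24,18)]:
  edge (13,22)–(14,15): clear
  edge (14,15)–(24,18): clear
  edge (24,18)–(13,22): clear
  midpoint (10,39/2) outside
  → clear
Obstacle 3 [(0,3) (10,0) (11,11) (2,11)]:
  edge (0,3)–(10,0): clear
  edge (10,0)–(11,11): clear
  edge (11,11)–(2,11): clear
  edge (2,11)–(0,3): clear
  midpoint (10,39/2) outside
  → clear
Obstacle 4 [(14,1) (23,2) (23,9) (17,11) (15,6)]:
  edge (14,1)–(23,2): clear
  edge (23,2)–(23,9): clear
  edge (23,9)–(17,11): clear
  edge (17,11)–(15,6): clear
  edge (15,6)–(14,1): clear
  midpoint (10,39/2) outside
  → clear

FREE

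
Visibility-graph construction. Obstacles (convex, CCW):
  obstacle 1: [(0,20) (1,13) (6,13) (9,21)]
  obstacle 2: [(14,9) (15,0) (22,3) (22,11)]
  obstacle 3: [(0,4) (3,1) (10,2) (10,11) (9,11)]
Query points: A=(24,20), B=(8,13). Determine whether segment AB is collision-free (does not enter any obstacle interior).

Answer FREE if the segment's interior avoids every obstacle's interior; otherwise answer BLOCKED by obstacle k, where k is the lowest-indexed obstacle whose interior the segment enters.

FREE

Obstacle 1 [(0,20) (1,13) (6,13) (9,21)]:
  edge (0,20)–(1,13): clear
  edge (1,13)–(6,13): clear
  edge (6,13)–(9,21): clear
  edge (9,21)–(0,20): clear
  midpoint (16,33/2) outside
  → clear
Obstacle 2 [(14,9) (15,0) (22,3) (22,11)]:
  edge (14,9)–(15,0): clear
  edge (15,0)–(22,3): clear
  edge (22,3)–(22,11): clear
  edge (22,11)–(14,9): clear
  midpoint (16,33/2) outside
  → clear
Obstacle 3 [(0,4) (3,1) (10,2) (10,11) (9,11)]:
  edge (0,4)–(3,1): clear
  edge (3,1)–(10,2): clear
  edge (10,2)–(10,11): clear
  edge (10,11)–(9,11): clear
  edge (9,11)–(0,4): clear
  midpoint (16,33/2) outside
  → clear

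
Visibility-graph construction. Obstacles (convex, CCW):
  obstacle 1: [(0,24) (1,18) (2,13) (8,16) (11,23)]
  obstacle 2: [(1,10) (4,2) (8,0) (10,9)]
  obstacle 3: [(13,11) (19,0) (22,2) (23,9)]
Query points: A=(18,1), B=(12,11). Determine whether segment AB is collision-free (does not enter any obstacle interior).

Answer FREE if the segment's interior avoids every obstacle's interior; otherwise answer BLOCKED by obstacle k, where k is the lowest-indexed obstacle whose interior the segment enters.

FREE

Obstacle 1 [(0,24) (1,18) (2,13) (8,16) (11,23)]:
  edge (0,24)–(1,18): clear
  edge (1,18)–(2,13): clear
  edge (2,13)–(8,16): clear
  edge (8,16)–(11,23): clear
  edge (11,23)–(0,24): clear
  midpoint (15,6) outside
  → clear
Obstacle 2 [(1,10) (4,2) (8,0) (10,9)]:
  edge (1,10)–(4,2): clear
  edge (4,2)–(8,0): clear
  edge (8,0)–(10,9): clear
  edge (10,9)–(1,10): clear
  midpoint (15,6) outside
  → clear
Obstacle 3 [(13,11) (19,0) (22,2) (23,9)]:
  edge (13,11)–(19,0): clear
  edge (19,0)–(22,2): clear
  edge (22,2)–(23,9): clear
  edge (23,9)–(13,11): clear
  midpoint (15,6) outside
  → clear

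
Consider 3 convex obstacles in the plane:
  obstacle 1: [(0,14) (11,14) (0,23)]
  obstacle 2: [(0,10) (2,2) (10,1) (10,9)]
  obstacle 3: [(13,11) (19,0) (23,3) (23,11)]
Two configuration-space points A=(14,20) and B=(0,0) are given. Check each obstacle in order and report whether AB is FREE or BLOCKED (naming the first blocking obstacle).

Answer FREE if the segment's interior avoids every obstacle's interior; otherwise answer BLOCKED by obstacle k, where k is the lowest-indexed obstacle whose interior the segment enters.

BLOCKED by obstacle 1

Obstacle 1 [(0,14) (11,14) (0,23)]:
  edge (0,14)–(11,14): crosses AB
  edge (11,14)–(0,23): crosses AB
  edge (0,23)–(0,14): clear
  → BLOCKED
Obstacle 2 [(0,10) (2,2) (10,1) (10,9)]:
  edge (0,10)–(2,2): crosses AB
  edge (2,2)–(10,1): clear
  edge (10,1)–(10,9): clear
  edge (10,9)–(0,10): crosses AB
  → BLOCKED
Obstacle 3 [(13,11) (19,0) (23,3) (23,11)]:
  edge (13,11)–(19,0): clear
  edge (19,0)–(23,3): clear
  edge (23,3)–(23,11): clear
  edge (23,11)–(13,11): clear
  midpoint (7,10) outside
  → clear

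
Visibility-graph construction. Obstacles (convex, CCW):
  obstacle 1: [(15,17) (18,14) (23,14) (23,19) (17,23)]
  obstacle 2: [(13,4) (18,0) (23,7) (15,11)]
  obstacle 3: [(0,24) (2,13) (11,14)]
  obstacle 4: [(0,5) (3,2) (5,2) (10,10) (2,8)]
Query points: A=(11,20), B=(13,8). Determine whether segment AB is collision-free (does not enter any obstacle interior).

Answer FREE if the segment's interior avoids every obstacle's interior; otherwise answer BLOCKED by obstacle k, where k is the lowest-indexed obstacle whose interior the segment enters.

FREE

Obstacle 1 [(15,17) (18,14) (23,14) (23,19) (17,23)]:
  edge (15,17)–(18,14): clear
  edge (18,14)–(23,14): clear
  edge (23,14)–(23,19): clear
  edge (23,19)–(17,23): clear
  edge (17,23)–(15,17): clear
  midpoint (12,14) outside
  → clear
Obstacle 2 [(13,4) (18,0) (23,7) (15,11)]:
  edge (13,4)–(18,0): clear
  edge (18,0)–(23,7): clear
  edge (23,7)–(15,11): clear
  edge (15,11)–(13,4): clear
  midpoint (12,14) outside
  → clear
Obstacle 3 [(0,24) (2,13) (11,14)]:
  edge (0,24)–(2,13): clear
  edge (2,13)–(11,14): clear
  edge (11,14)–(0,24): clear
  midpoint (12,14) outside
  → clear
Obstacle 4 [(0,5) (3,2) (5,2) (10,10) (2,8)]:
  edge (0,5)–(3,2): clear
  edge (3,2)–(5,2): clear
  edge (5,2)–(10,10): clear
  edge (10,10)–(2,8): clear
  edge (2,8)–(0,5): clear
  midpoint (12,14) outside
  → clear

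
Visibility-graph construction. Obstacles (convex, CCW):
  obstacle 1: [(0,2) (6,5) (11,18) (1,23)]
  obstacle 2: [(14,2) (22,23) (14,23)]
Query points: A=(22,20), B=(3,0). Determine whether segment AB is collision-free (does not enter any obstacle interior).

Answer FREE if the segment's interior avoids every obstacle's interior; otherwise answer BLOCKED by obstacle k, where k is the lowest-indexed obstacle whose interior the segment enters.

Obstacle 1 [(0,2) (6,5) (11,18) (1,23)]:
  edge (0,2)–(6,5): clear
  edge (6,5)–(11,18): clear
  edge (11,18)–(1,23): clear
  edge (1,23)–(0,2): clear
  midpoint (25/2,10) outside
  → clear
Obstacle 2 [(14,2) (22,23) (14,23)]:
  edge (14,2)–(22,23): crosses AB
  edge (22,23)–(14,23): clear
  edge (14,23)–(14,2): crosses AB
  → BLOCKED

BLOCKED by obstacle 2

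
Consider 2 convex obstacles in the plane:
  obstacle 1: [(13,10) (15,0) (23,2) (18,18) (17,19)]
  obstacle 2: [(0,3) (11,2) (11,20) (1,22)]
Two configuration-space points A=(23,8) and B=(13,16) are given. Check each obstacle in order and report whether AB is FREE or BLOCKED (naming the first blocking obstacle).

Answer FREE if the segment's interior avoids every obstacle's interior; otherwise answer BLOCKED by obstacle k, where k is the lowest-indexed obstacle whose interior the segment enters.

Obstacle 1 [(13,10) (15,0) (23,2) (18,18) (17,19)]:
  edge (13,10)–(15,0): clear
  edge (15,0)–(23,2): clear
  edge (23,2)–(18,18): crosses AB
  edge (18,18)–(17,19): clear
  edge (17,19)–(13,10): crosses AB
  → BLOCKED
Obstacle 2 [(0,3) (11,2) (11,20) (1,22)]:
  edge (0,3)–(11,2): clear
  edge (11,2)–(11,20): clear
  edge (11,20)–(1,22): clear
  edge (1,22)–(0,3): clear
  midpoint (18,12) outside
  → clear

BLOCKED by obstacle 1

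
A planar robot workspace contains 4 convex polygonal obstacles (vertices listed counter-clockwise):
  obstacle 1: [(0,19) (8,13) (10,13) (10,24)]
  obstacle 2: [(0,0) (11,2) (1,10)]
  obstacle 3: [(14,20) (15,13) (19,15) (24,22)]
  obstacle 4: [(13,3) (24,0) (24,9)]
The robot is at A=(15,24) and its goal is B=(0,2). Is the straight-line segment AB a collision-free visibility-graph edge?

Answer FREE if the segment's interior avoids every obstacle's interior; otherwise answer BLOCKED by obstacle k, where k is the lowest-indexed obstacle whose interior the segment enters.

BLOCKED by obstacle 1

Obstacle 1 [(0,19) (8,13) (10,13) (10,24)]:
  edge (0,19)–(8,13): crosses AB
  edge (8,13)–(10,13): clear
  edge (10,13)–(10,24): crosses AB
  edge (10,24)–(0,19): clear
  → BLOCKED
Obstacle 2 [(0,0) (11,2) (1,10)]:
  edge (0,0)–(11,2): clear
  edge (11,2)–(1,10): crosses AB
  edge (1,10)–(0,0): crosses AB
  → BLOCKED
Obstacle 3 [(14,20) (15,13) (19,15) (24,22)]:
  edge (14,20)–(15,13): clear
  edge (15,13)–(19,15): clear
  edge (19,15)–(24,22): clear
  edge (24,22)–(14,20): clear
  midpoint (15/2,13) outside
  → clear
Obstacle 4 [(13,3) (24,0) (24,9)]:
  edge (13,3)–(24,0): clear
  edge (24,0)–(24,9): clear
  edge (24,9)–(13,3): clear
  midpoint (15/2,13) outside
  → clear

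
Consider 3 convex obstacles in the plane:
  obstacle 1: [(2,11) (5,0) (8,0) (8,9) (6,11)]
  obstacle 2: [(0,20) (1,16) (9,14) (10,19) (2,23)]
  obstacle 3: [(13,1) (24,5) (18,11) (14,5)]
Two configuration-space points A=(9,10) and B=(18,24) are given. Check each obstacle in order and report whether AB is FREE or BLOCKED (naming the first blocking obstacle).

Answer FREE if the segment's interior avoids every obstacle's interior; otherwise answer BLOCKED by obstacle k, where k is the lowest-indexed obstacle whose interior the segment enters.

Obstacle 1 [(2,11) (5,0) (8,0) (8,9) (6,11)]:
  edge (2,11)–(5,0): clear
  edge (5,0)–(8,0): clear
  edge (8,0)–(8,9): clear
  edge (8,9)–(6,11): clear
  edge (6,11)–(2,11): clear
  midpoint (27/2,17) outside
  → clear
Obstacle 2 [(0,20) (1,16) (9,14) (10,19) (2,23)]:
  edge (0,20)–(1,16): clear
  edge (1,16)–(9,14): clear
  edge (9,14)–(10,19): clear
  edge (10,19)–(2,23): clear
  edge (2,23)–(0,20): clear
  midpoint (27/2,17) outside
  → clear
Obstacle 3 [(13,1) (24,5) (18,11) (14,5)]:
  edge (13,1)–(24,5): clear
  edge (24,5)–(18,11): clear
  edge (18,11)–(14,5): clear
  edge (14,5)–(13,1): clear
  midpoint (27/2,17) outside
  → clear

FREE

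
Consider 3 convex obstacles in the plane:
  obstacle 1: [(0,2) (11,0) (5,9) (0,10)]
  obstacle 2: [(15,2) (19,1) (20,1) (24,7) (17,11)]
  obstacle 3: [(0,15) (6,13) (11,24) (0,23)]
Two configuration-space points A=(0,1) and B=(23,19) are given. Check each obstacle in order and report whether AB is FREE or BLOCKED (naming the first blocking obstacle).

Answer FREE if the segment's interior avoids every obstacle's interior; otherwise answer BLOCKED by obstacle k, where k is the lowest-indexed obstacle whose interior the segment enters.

Obstacle 1 [(0,2) (11,0) (5,9) (0,10)]:
  edge (0,2)–(11,0): crosses AB
  edge (11,0)–(5,9): crosses AB
  edge (5,9)–(0,10): clear
  edge (0,10)–(0,2): clear
  → BLOCKED
Obstacle 2 [(15,2) (19,1) (20,1) (24,7) (17,11)]:
  edge (15,2)–(19,1): clear
  edge (19,1)–(20,1): clear
  edge (20,1)–(24,7): clear
  edge (24,7)–(17,11): clear
  edge (17,11)–(15,2): clear
  midpoint (23/2,10) outside
  → clear
Obstacle 3 [(0,15) (6,13) (11,24) (0,23)]:
  edge (0,15)–(6,13): clear
  edge (6,13)–(11,24): clear
  edge (11,24)–(0,23): clear
  edge (0,23)–(0,15): clear
  midpoint (23/2,10) outside
  → clear

BLOCKED by obstacle 1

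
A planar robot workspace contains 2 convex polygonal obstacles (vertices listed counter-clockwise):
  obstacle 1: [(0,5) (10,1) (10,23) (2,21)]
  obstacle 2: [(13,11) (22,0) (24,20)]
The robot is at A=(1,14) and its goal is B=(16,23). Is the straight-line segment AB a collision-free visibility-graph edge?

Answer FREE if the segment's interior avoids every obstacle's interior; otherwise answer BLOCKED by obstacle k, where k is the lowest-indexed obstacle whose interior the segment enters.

BLOCKED by obstacle 1

Obstacle 1 [(0,5) (10,1) (10,23) (2,21)]:
  edge (0,5)–(10,1): clear
  edge (10,1)–(10,23): crosses AB
  edge (10,23)–(2,21): clear
  edge (2,21)–(0,5): crosses AB
  → BLOCKED
Obstacle 2 [(13,11) (22,0) (24,20)]:
  edge (13,11)–(22,0): clear
  edge (22,0)–(24,20): clear
  edge (24,20)–(13,11): clear
  midpoint (17/2,37/2) outside
  → clear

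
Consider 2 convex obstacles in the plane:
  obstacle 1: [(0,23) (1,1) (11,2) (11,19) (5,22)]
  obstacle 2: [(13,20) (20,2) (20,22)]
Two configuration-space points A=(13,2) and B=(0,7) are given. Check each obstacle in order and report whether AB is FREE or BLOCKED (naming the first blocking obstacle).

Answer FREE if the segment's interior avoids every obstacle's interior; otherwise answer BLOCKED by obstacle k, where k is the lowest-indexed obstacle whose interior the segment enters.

BLOCKED by obstacle 1

Obstacle 1 [(0,23) (1,1) (11,2) (11,19) (5,22)]:
  edge (0,23)–(1,1): crosses AB
  edge (1,1)–(11,2): clear
  edge (11,2)–(11,19): crosses AB
  edge (11,19)–(5,22): clear
  edge (5,22)–(0,23): clear
  → BLOCKED
Obstacle 2 [(13,20) (20,2) (20,22)]:
  edge (13,20)–(20,2): clear
  edge (20,2)–(20,22): clear
  edge (20,22)–(13,20): clear
  midpoint (13/2,9/2) outside
  → clear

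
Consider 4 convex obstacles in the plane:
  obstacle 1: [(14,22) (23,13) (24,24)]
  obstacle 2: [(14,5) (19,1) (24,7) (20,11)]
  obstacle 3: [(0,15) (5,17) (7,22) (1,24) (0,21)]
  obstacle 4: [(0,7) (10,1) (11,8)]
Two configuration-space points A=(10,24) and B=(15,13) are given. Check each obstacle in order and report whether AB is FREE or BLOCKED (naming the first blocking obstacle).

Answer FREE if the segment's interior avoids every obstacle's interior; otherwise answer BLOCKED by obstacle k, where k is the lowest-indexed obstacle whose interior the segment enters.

Obstacle 1 [(14,22) (23,13) (24,24)]:
  edge (14,22)–(23,13): clear
  edge (23,13)–(24,24): clear
  edge (24,24)–(14,22): clear
  midpoint (25/2,37/2) outside
  → clear
Obstacle 2 [(14,5) (19,1) (24,7) (20,11)]:
  edge (14,5)–(19,1): clear
  edge (19,1)–(24,7): clear
  edge (24,7)–(20,11): clear
  edge (20,11)–(14,5): clear
  midpoint (25/2,37/2) outside
  → clear
Obstacle 3 [(0,15) (5,17) (7,22) (1,24) (0,21)]:
  edge (0,15)–(5,17): clear
  edge (5,17)–(7,22): clear
  edge (7,22)–(1,24): clear
  edge (1,24)–(0,21): clear
  edge (0,21)–(0,15): clear
  midpoint (25/2,37/2) outside
  → clear
Obstacle 4 [(0,7) (10,1) (11,8)]:
  edge (0,7)–(10,1): clear
  edge (10,1)–(11,8): clear
  edge (11,8)–(0,7): clear
  midpoint (25/2,37/2) outside
  → clear

FREE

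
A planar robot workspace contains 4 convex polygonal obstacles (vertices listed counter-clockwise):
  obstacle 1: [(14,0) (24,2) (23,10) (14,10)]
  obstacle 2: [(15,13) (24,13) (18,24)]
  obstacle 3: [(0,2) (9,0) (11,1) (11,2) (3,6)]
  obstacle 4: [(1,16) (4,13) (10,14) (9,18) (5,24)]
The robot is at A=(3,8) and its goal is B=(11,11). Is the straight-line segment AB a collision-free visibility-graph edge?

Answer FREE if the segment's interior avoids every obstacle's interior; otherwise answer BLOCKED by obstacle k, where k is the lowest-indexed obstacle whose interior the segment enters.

FREE

Obstacle 1 [(14,0) (24,2) (23,10) (14,10)]:
  edge (14,0)–(24,2): clear
  edge (24,2)–(23,10): clear
  edge (23,10)–(14,10): clear
  edge (14,10)–(14,0): clear
  midpoint (7,19/2) outside
  → clear
Obstacle 2 [(15,13) (24,13) (18,24)]:
  edge (15,13)–(24,13): clear
  edge (24,13)–(18,24): clear
  edge (18,24)–(15,13): clear
  midpoint (7,19/2) outside
  → clear
Obstacle 3 [(0,2) (9,0) (11,1) (11,2) (3,6)]:
  edge (0,2)–(9,0): clear
  edge (9,0)–(11,1): clear
  edge (11,1)–(11,2): clear
  edge (11,2)–(3,6): clear
  edge (3,6)–(0,2): clear
  midpoint (7,19/2) outside
  → clear
Obstacle 4 [(1,16) (4,13) (10,14) (9,18) (5,24)]:
  edge (1,16)–(4,13): clear
  edge (4,13)–(10,14): clear
  edge (10,14)–(9,18): clear
  edge (9,18)–(5,24): clear
  edge (5,24)–(1,16): clear
  midpoint (7,19/2) outside
  → clear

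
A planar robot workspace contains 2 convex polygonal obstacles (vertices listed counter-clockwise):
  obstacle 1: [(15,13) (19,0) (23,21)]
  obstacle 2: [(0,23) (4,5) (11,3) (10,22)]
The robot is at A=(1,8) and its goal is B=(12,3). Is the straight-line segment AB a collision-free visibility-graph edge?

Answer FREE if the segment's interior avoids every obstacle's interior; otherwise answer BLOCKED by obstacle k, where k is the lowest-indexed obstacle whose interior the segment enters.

BLOCKED by obstacle 2

Obstacle 1 [(15,13) (19,0) (23,21)]:
  edge (15,13)–(19,0): clear
  edge (19,0)–(23,21): clear
  edge (23,21)–(15,13): clear
  midpoint (13/2,11/2) outside
  → clear
Obstacle 2 [(0,23) (4,5) (11,3) (10,22)]:
  edge (0,23)–(4,5): crosses AB
  edge (4,5)–(11,3): clear
  edge (11,3)–(10,22): crosses AB
  edge (10,22)–(0,23): clear
  → BLOCKED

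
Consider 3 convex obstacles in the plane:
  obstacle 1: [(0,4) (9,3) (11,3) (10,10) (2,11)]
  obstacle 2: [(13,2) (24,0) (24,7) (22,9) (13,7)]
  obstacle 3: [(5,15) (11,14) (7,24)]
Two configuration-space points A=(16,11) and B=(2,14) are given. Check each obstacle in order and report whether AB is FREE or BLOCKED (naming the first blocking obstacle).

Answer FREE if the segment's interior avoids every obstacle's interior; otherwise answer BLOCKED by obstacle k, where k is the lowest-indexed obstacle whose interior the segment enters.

FREE

Obstacle 1 [(0,4) (9,3) (11,3) (10,10) (2,11)]:
  edge (0,4)–(9,3): clear
  edge (9,3)–(11,3): clear
  edge (11,3)–(10,10): clear
  edge (10,10)–(2,11): clear
  edge (2,11)–(0,4): clear
  midpoint (9,25/2) outside
  → clear
Obstacle 2 [(13,2) (24,0) (24,7) (22,9) (13,7)]:
  edge (13,2)–(24,0): clear
  edge (24,0)–(24,7): clear
  edge (24,7)–(22,9): clear
  edge (22,9)–(13,7): clear
  edge (13,7)–(13,2): clear
  midpoint (9,25/2) outside
  → clear
Obstacle 3 [(5,15) (11,14) (7,24)]:
  edge (5,15)–(11,14): clear
  edge (11,14)–(7,24): clear
  edge (7,24)–(5,15): clear
  midpoint (9,25/2) outside
  → clear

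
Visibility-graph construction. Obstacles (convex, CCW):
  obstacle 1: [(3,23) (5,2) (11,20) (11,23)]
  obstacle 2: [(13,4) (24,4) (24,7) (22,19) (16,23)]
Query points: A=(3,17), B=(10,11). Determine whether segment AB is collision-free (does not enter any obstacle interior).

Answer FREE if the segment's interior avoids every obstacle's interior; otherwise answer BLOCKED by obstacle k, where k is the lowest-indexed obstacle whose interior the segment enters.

BLOCKED by obstacle 1

Obstacle 1 [(3,23) (5,2) (11,20) (11,23)]:
  edge (3,23)–(5,2): crosses AB
  edge (5,2)–(11,20): crosses AB
  edge (11,20)–(11,23): clear
  edge (11,23)–(3,23): clear
  → BLOCKED
Obstacle 2 [(13,4) (24,4) (24,7) (22,19) (16,23)]:
  edge (13,4)–(24,4): clear
  edge (24,4)–(24,7): clear
  edge (24,7)–(22,19): clear
  edge (22,19)–(16,23): clear
  edge (16,23)–(13,4): clear
  midpoint (13/2,14) outside
  → clear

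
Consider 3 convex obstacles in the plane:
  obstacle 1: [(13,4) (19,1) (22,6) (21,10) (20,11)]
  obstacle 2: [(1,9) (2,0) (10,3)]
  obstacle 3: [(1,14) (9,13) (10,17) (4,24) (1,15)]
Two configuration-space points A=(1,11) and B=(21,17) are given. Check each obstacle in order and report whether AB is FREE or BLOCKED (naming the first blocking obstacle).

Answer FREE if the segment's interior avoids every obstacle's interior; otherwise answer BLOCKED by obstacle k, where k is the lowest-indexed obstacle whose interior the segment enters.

Obstacle 1 [(13,4) (19,1) (22,6) (21,10) (20,11)]:
  edge (13,4)–(19,1): clear
  edge (19,1)–(22,6): clear
  edge (22,6)–(21,10): clear
  edge (21,10)–(20,11): clear
  edge (20,11)–(13,4): clear
  midpoint (11,14) outside
  → clear
Obstacle 2 [(1,9) (2,0) (10,3)]:
  edge (1,9)–(2,0): clear
  edge (2,0)–(10,3): clear
  edge (10,3)–(1,9): clear
  midpoint (11,14) outside
  → clear
Obstacle 3 [(1,14) (9,13) (10,17) (4,24) (1,15)]:
  edge (1,14)–(9,13): crosses AB
  edge (9,13)–(10,17): crosses AB
  edge (10,17)–(4,24): clear
  edge (4,24)–(1,15): clear
  edge (1,15)–(1,14): clear
  → BLOCKED

BLOCKED by obstacle 3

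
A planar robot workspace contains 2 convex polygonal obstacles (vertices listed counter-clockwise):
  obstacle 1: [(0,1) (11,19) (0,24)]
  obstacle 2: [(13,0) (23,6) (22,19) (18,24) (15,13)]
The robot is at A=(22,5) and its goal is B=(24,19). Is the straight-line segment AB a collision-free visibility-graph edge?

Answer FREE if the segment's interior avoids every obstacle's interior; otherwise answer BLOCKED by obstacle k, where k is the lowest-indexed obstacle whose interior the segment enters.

BLOCKED by obstacle 2

Obstacle 1 [(0,1) (11,19) (0,24)]:
  edge (0,1)–(11,19): clear
  edge (11,19)–(0,24): clear
  edge (0,24)–(0,1): clear
  midpoint (23,12) outside
  → clear
Obstacle 2 [(13,0) (23,6) (22,19) (18,24) (15,13)]:
  edge (13,0)–(23,6): crosses AB
  edge (23,6)–(22,19): crosses AB
  edge (22,19)–(18,24): clear
  edge (18,24)–(15,13): clear
  edge (15,13)–(13,0): clear
  → BLOCKED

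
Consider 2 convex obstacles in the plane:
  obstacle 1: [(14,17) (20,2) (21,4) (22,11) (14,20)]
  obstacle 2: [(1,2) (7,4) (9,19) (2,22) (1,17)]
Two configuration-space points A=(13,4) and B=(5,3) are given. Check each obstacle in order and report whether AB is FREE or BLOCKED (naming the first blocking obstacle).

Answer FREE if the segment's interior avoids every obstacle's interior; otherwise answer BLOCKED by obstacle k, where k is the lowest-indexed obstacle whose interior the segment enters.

Obstacle 1 [(14,17) (20,2) (21,4) (22,11) (14,20)]:
  edge (14,17)–(20,2): clear
  edge (20,2)–(21,4): clear
  edge (21,4)–(22,11): clear
  edge (22,11)–(14,20): clear
  edge (14,20)–(14,17): clear
  midpoint (9,7/2) outside
  → clear
Obstacle 2 [(1,2) (7,4) (9,19) (2,22) (1,17)]:
  edge (1,2)–(7,4): clear
  edge (7,4)–(9,19): clear
  edge (9,19)–(2,22): clear
  edge (2,22)–(1,17): clear
  edge (1,17)–(1,2): clear
  midpoint (9,7/2) outside
  → clear

FREE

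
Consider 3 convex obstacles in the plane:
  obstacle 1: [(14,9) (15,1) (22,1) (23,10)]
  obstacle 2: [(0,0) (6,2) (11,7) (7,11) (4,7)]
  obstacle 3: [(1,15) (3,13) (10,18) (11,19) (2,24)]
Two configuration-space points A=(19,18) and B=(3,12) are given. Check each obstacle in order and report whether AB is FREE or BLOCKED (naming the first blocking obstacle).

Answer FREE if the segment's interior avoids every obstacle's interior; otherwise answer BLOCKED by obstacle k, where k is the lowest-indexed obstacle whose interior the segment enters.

FREE

Obstacle 1 [(14,9) (15,1) (22,1) (23,10)]:
  edge (14,9)–(15,1): clear
  edge (15,1)–(22,1): clear
  edge (22,1)–(23,10): clear
  edge (23,10)–(14,9): clear
  midpoint (11,15) outside
  → clear
Obstacle 2 [(0,0) (6,2) (11,7) (7,11) (4,7)]:
  edge (0,0)–(6,2): clear
  edge (6,2)–(11,7): clear
  edge (11,7)–(7,11): clear
  edge (7,11)–(4,7): clear
  edge (4,7)–(0,0): clear
  midpoint (11,15) outside
  → clear
Obstacle 3 [(1,15) (3,13) (10,18) (11,19) (2,24)]:
  edge (1,15)–(3,13): clear
  edge (3,13)–(10,18): clear
  edge (10,18)–(11,19): clear
  edge (11,19)–(2,24): clear
  edge (2,24)–(1,15): clear
  midpoint (11,15) outside
  → clear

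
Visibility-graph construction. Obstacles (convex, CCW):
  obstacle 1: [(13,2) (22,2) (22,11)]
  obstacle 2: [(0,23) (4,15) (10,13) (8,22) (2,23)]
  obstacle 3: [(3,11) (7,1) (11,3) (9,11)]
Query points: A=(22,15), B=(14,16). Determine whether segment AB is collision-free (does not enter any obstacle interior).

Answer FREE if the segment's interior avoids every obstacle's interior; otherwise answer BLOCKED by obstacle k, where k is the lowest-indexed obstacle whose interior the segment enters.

FREE

Obstacle 1 [(13,2) (22,2) (22,11)]:
  edge (13,2)–(22,2): clear
  edge (22,2)–(22,11): clear
  edge (22,11)–(13,2): clear
  midpoint (18,31/2) outside
  → clear
Obstacle 2 [(0,23) (4,15) (10,13) (8,22) (2,23)]:
  edge (0,23)–(4,15): clear
  edge (4,15)–(10,13): clear
  edge (10,13)–(8,22): clear
  edge (8,22)–(2,23): clear
  edge (2,23)–(0,23): clear
  midpoint (18,31/2) outside
  → clear
Obstacle 3 [(3,11) (7,1) (11,3) (9,11)]:
  edge (3,11)–(7,1): clear
  edge (7,1)–(11,3): clear
  edge (11,3)–(9,11): clear
  edge (9,11)–(3,11): clear
  midpoint (18,31/2) outside
  → clear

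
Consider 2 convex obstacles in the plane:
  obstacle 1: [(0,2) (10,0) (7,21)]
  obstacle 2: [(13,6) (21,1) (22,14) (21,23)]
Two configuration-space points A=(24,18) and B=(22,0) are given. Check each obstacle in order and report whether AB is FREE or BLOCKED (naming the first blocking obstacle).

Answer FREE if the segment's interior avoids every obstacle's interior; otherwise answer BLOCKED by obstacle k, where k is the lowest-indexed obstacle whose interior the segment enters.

FREE

Obstacle 1 [(0,2) (10,0) (7,21)]:
  edge (0,2)–(10,0): clear
  edge (10,0)–(7,21): clear
  edge (7,21)–(0,2): clear
  midpoint (23,9) outside
  → clear
Obstacle 2 [(13,6) (21,1) (22,14) (21,23)]:
  edge (13,6)–(21,1): clear
  edge (21,1)–(22,14): clear
  edge (22,14)–(21,23): clear
  edge (21,23)–(13,6): clear
  midpoint (23,9) outside
  → clear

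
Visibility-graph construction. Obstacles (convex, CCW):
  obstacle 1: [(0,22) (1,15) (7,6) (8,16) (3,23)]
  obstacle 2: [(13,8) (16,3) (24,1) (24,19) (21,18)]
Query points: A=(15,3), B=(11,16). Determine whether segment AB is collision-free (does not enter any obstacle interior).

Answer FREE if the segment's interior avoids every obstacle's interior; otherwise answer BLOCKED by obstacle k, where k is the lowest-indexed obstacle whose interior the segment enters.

BLOCKED by obstacle 2

Obstacle 1 [(0,22) (1,15) (7,6) (8,16) (3,23)]:
  edge (0,22)–(1,15): clear
  edge (1,15)–(7,6): clear
  edge (7,6)–(8,16): clear
  edge (8,16)–(3,23): clear
  edge (3,23)–(0,22): clear
  midpoint (13,19/2) outside
  → clear
Obstacle 2 [(13,8) (16,3) (24,1) (24,19) (21,18)]:
  edge (13,8)–(16,3): crosses AB
  edge (16,3)–(24,1): clear
  edge (24,1)–(24,19): clear
  edge (24,19)–(21,18): clear
  edge (21,18)–(13,8): crosses AB
  → BLOCKED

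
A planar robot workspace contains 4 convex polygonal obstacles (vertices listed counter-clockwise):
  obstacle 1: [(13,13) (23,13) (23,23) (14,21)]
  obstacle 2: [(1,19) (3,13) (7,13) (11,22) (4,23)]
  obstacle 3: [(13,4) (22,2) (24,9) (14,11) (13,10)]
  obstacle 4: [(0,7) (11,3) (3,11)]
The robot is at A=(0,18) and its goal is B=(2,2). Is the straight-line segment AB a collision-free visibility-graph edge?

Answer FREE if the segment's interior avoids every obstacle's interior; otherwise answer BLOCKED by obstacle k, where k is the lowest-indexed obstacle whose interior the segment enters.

Obstacle 1 [(13,13) (23,13) (23,23) (14,21)]:
  edge (13,13)–(23,13): clear
  edge (23,13)–(23,23): clear
  edge (23,23)–(14,21): clear
  edge (14,21)–(13,13): clear
  midpoint (1,10) outside
  → clear
Obstacle 2 [(1,19) (3,13) (7,13) (11,22) (4,23)]:
  edge (1,19)–(3,13): clear
  edge (3,13)–(7,13): clear
  edge (7,13)–(11,22): clear
  edge (11,22)–(4,23): clear
  edge (4,23)–(1,19): clear
  midpoint (1,10) outside
  → clear
Obstacle 3 [(13,4) (22,2) (24,9) (14,11) (13,10)]:
  edge (13,4)–(22,2): clear
  edge (22,2)–(24,9): clear
  edge (24,9)–(14,11): clear
  edge (14,11)–(13,10): clear
  edge (13,10)–(13,4): clear
  midpoint (1,10) outside
  → clear
Obstacle 4 [(0,7) (11,3) (3,11)]:
  edge (0,7)–(11,3): crosses AB
  edge (11,3)–(3,11): clear
  edge (3,11)–(0,7): crosses AB
  → BLOCKED

BLOCKED by obstacle 4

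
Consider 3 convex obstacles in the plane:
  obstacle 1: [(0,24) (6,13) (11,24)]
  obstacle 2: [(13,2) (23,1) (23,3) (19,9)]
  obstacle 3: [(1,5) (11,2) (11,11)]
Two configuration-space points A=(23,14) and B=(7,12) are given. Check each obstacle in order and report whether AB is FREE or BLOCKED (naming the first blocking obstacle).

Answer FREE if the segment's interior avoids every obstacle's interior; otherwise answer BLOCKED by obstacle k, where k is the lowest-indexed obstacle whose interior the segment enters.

FREE

Obstacle 1 [(0,24) (6,13) (11,24)]:
  edge (0,24)–(6,13): clear
  edge (6,13)–(11,24): clear
  edge (11,24)–(0,24): clear
  midpoint (15,13) outside
  → clear
Obstacle 2 [(13,2) (23,1) (23,3) (19,9)]:
  edge (13,2)–(23,1): clear
  edge (23,1)–(23,3): clear
  edge (23,3)–(19,9): clear
  edge (19,9)–(13,2): clear
  midpoint (15,13) outside
  → clear
Obstacle 3 [(1,5) (11,2) (11,11)]:
  edge (1,5)–(11,2): clear
  edge (11,2)–(11,11): clear
  edge (11,11)–(1,5): clear
  midpoint (15,13) outside
  → clear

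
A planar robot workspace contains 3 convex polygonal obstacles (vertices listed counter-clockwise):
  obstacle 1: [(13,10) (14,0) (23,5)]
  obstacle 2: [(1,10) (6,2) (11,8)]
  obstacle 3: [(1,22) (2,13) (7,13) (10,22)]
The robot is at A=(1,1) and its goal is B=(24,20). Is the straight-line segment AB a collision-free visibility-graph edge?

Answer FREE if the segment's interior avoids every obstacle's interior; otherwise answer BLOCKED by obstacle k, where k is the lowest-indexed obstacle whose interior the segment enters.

Obstacle 1 [(13,10) (14,0) (23,5)]:
  edge (13,10)–(14,0): clear
  edge (14,0)–(23,5): clear
  edge (23,5)–(13,10): clear
  midpoint (25/2,21/2) outside
  → clear
Obstacle 2 [(1,10) (6,2) (11,8)]:
  edge (1,10)–(6,2): crosses AB
  edge (6,2)–(11,8): clear
  edge (11,8)–(1,10): crosses AB
  → BLOCKED
Obstacle 3 [(1,22) (2,13) (7,13) (10,22)]:
  edge (1,22)–(2,13): clear
  edge (2,13)–(7,13): clear
  edge (7,13)–(10,22): clear
  edge (10,22)–(1,22): clear
  midpoint (25/2,21/2) outside
  → clear

BLOCKED by obstacle 2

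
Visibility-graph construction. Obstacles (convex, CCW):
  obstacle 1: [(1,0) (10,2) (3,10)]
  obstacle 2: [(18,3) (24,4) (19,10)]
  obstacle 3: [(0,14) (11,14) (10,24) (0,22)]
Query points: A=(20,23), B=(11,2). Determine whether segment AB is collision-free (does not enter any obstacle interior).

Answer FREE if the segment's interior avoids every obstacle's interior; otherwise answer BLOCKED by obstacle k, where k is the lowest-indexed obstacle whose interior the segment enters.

Obstacle 1 [(1,0) (10,2) (3,10)]:
  edge (1,0)–(10,2): clear
  edge (10,2)–(3,10): clear
  edge (3,10)–(1,0): clear
  midpoint (31/2,25/2) outside
  → clear
Obstacle 2 [(18,3) (24,4) (19,10)]:
  edge (18,3)–(24,4): clear
  edge (24,4)–(19,10): clear
  edge (19,10)–(18,3): clear
  midpoint (31/2,25/2) outside
  → clear
Obstacle 3 [(0,14) (11,14) (10,24) (0,22)]:
  edge (0,14)–(11,14): clear
  edge (11,14)–(10,24): clear
  edge (10,24)–(0,22): clear
  edge (0,22)–(0,14): clear
  midpoint (31/2,25/2) outside
  → clear

FREE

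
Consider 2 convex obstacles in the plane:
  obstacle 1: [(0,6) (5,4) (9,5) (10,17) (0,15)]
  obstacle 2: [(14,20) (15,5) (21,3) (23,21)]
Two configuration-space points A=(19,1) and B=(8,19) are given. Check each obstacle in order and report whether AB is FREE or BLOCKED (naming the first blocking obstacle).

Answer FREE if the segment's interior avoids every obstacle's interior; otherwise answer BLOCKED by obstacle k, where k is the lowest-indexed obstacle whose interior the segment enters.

BLOCKED by obstacle 1

Obstacle 1 [(0,6) (5,4) (9,5) (10,17) (0,15)]:
  edge (0,6)–(5,4): clear
  edge (5,4)–(9,5): clear
  edge (9,5)–(10,17): crosses AB
  edge (10,17)–(0,15): crosses AB
  edge (0,15)–(0,6): clear
  → BLOCKED
Obstacle 2 [(14,20) (15,5) (21,3) (23,21)]:
  edge (14,20)–(15,5): crosses AB
  edge (15,5)–(21,3): crosses AB
  edge (21,3)–(23,21): clear
  edge (23,21)–(14,20): clear
  → BLOCKED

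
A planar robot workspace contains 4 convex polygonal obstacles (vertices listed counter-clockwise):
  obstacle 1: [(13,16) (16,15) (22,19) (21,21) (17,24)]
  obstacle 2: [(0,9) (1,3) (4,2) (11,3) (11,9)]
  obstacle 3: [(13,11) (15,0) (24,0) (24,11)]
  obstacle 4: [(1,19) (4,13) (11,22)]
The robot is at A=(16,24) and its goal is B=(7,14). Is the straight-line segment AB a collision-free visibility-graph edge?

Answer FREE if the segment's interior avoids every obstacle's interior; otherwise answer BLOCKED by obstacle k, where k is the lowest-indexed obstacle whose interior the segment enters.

Obstacle 1 [(13,16) (16,15) (22,19) (21,21) (17,24)]:
  edge (13,16)–(16,15): clear
  edge (16,15)–(22,19): clear
  edge (22,19)–(21,21): clear
  edge (21,21)–(17,24): clear
  edge (17,24)–(13,16): clear
  midpoint (23/2,19) outside
  → clear
Obstacle 2 [(0,9) (1,3) (4,2) (11,3) (11,9)]:
  edge (0,9)–(1,3): clear
  edge (1,3)–(4,2): clear
  edge (4,2)–(11,3): clear
  edge (11,3)–(11,9): clear
  edge (11,9)–(0,9): clear
  midpoint (23/2,19) outside
  → clear
Obstacle 3 [(13,11) (15,0) (24,0) (24,11)]:
  edge (13,11)–(15,0): clear
  edge (15,0)–(24,0): clear
  edge (24,0)–(24,11): clear
  edge (24,11)–(13,11): clear
  midpoint (23/2,19) outside
  → clear
Obstacle 4 [(1,19) (4,13) (11,22)]:
  edge (1,19)–(4,13): clear
  edge (4,13)–(11,22): clear
  edge (11,22)–(1,19): clear
  midpoint (23/2,19) outside
  → clear

FREE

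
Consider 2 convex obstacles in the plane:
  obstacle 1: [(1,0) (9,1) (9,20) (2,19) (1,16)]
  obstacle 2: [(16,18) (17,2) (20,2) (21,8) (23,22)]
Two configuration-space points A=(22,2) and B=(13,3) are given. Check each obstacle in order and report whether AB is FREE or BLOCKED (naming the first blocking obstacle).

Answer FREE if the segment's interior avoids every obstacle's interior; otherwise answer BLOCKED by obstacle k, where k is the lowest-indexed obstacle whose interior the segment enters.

BLOCKED by obstacle 2

Obstacle 1 [(1,0) (9,1) (9,20) (2,19) (1,16)]:
  edge (1,0)–(9,1): clear
  edge (9,1)–(9,20): clear
  edge (9,20)–(2,19): clear
  edge (2,19)–(1,16): clear
  edge (1,16)–(1,0): clear
  midpoint (35/2,5/2) outside
  → clear
Obstacle 2 [(16,18) (17,2) (20,2) (21,8) (23,22)]:
  edge (16,18)–(17,2): crosses AB
  edge (17,2)–(20,2): clear
  edge (20,2)–(21,8): crosses AB
  edge (21,8)–(23,22): clear
  edge (23,22)–(16,18): clear
  → BLOCKED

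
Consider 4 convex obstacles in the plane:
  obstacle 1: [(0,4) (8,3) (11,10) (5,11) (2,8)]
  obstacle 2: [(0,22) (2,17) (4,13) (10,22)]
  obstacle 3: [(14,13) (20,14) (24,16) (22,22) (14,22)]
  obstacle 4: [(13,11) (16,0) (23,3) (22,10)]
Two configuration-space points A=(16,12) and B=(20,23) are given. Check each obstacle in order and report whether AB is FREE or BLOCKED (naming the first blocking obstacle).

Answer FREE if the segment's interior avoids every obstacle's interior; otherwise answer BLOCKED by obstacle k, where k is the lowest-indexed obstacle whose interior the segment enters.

BLOCKED by obstacle 3

Obstacle 1 [(0,4) (8,3) (11,10) (5,11) (2,8)]:
  edge (0,4)–(8,3): clear
  edge (8,3)–(11,10): clear
  edge (11,10)–(5,11): clear
  edge (5,11)–(2,8): clear
  edge (2,8)–(0,4): clear
  midpoint (18,35/2) outside
  → clear
Obstacle 2 [(0,22) (2,17) (4,13) (10,22)]:
  edge (0,22)–(2,17): clear
  edge (2,17)–(4,13): clear
  edge (4,13)–(10,22): clear
  edge (10,22)–(0,22): clear
  midpoint (18,35/2) outside
  → clear
Obstacle 3 [(14,13) (20,14) (24,16) (22,22) (14,22)]:
  edge (14,13)–(20,14): crosses AB
  edge (20,14)–(24,16): clear
  edge (24,16)–(22,22): clear
  edge (22,22)–(14,22): crosses AB
  edge (14,22)–(14,13): clear
  → BLOCKED
Obstacle 4 [(13,11) (16,0) (23,3) (22,10)]:
  edge (13,11)–(16,0): clear
  edge (16,0)–(23,3): clear
  edge (23,3)–(22,10): clear
  edge (22,10)–(13,11): clear
  midpoint (18,35/2) outside
  → clear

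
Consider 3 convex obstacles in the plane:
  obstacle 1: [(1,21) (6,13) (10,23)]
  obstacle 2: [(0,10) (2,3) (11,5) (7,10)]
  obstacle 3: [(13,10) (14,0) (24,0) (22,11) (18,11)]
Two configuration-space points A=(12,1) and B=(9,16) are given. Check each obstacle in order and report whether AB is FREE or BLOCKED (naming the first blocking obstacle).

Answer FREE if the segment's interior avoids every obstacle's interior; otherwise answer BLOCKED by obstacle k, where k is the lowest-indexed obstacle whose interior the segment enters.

FREE

Obstacle 1 [(1,21) (6,13) (10,23)]:
  edge (1,21)–(6,13): clear
  edge (6,13)–(10,23): clear
  edge (10,23)–(1,21): clear
  midpoint (21/2,17/2) outside
  → clear
Obstacle 2 [(0,10) (2,3) (11,5) (7,10)]:
  edge (0,10)–(2,3): clear
  edge (2,3)–(11,5): clear
  edge (11,5)–(7,10): clear
  edge (7,10)–(0,10): clear
  midpoint (21/2,17/2) outside
  → clear
Obstacle 3 [(13,10) (14,0) (24,0) (22,11) (18,11)]:
  edge (13,10)–(14,0): clear
  edge (14,0)–(24,0): clear
  edge (24,0)–(22,11): clear
  edge (22,11)–(18,11): clear
  edge (18,11)–(13,10): clear
  midpoint (21/2,17/2) outside
  → clear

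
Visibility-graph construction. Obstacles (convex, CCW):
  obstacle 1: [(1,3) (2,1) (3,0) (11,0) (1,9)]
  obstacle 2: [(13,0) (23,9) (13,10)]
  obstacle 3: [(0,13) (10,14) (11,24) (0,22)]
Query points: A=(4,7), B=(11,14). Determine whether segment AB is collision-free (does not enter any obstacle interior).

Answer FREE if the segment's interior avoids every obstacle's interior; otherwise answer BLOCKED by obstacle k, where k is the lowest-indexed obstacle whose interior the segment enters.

FREE

Obstacle 1 [(1,3) (2,1) (3,0) (11,0) (1,9)]:
  edge (1,3)–(2,1): clear
  edge (2,1)–(3,0): clear
  edge (3,0)–(11,0): clear
  edge (11,0)–(1,9): clear
  edge (1,9)–(1,3): clear
  midpoint (15/2,21/2) outside
  → clear
Obstacle 2 [(13,0) (23,9) (13,10)]:
  edge (13,0)–(23,9): clear
  edge (23,9)–(13,10): clear
  edge (13,10)–(13,0): clear
  midpoint (15/2,21/2) outside
  → clear
Obstacle 3 [(0,13) (10,14) (11,24) (0,22)]:
  edge (0,13)–(10,14): clear
  edge (10,14)–(11,24): clear
  edge (11,24)–(0,22): clear
  edge (0,22)–(0,13): clear
  midpoint (15/2,21/2) outside
  → clear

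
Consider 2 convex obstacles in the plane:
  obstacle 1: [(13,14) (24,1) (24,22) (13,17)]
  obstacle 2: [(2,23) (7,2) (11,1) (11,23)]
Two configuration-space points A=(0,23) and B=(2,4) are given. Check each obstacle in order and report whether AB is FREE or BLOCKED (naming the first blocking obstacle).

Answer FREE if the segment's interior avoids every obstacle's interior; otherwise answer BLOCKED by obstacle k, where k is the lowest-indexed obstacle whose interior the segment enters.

FREE

Obstacle 1 [(13,14) (24,1) (24,22) (13,17)]:
  edge (13,14)–(24,1): clear
  edge (24,1)–(24,22): clear
  edge (24,22)–(13,17): clear
  edge (13,17)–(13,14): clear
  midpoint (1,27/2) outside
  → clear
Obstacle 2 [(2,23) (7,2) (11,1) (11,23)]:
  edge (2,23)–(7,2): clear
  edge (7,2)–(11,1): clear
  edge (11,1)–(11,23): clear
  edge (11,23)–(2,23): clear
  midpoint (1,27/2) outside
  → clear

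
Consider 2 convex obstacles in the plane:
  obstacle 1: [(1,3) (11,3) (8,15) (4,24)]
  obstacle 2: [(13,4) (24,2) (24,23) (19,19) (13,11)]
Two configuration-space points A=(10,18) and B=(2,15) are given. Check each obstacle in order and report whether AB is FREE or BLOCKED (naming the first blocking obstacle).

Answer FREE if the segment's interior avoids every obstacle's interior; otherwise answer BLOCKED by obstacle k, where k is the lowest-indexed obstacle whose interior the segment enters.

BLOCKED by obstacle 1

Obstacle 1 [(1,3) (11,3) (8,15) (4,24)]:
  edge (1,3)–(11,3): clear
  edge (11,3)–(8,15): clear
  edge (8,15)–(4,24): crosses AB
  edge (4,24)–(1,3): crosses AB
  → BLOCKED
Obstacle 2 [(13,4) (24,2) (24,23) (19,19) (13,11)]:
  edge (13,4)–(24,2): clear
  edge (24,2)–(24,23): clear
  edge (24,23)–(19,19): clear
  edge (19,19)–(13,11): clear
  edge (13,11)–(13,4): clear
  midpoint (6,33/2) outside
  → clear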